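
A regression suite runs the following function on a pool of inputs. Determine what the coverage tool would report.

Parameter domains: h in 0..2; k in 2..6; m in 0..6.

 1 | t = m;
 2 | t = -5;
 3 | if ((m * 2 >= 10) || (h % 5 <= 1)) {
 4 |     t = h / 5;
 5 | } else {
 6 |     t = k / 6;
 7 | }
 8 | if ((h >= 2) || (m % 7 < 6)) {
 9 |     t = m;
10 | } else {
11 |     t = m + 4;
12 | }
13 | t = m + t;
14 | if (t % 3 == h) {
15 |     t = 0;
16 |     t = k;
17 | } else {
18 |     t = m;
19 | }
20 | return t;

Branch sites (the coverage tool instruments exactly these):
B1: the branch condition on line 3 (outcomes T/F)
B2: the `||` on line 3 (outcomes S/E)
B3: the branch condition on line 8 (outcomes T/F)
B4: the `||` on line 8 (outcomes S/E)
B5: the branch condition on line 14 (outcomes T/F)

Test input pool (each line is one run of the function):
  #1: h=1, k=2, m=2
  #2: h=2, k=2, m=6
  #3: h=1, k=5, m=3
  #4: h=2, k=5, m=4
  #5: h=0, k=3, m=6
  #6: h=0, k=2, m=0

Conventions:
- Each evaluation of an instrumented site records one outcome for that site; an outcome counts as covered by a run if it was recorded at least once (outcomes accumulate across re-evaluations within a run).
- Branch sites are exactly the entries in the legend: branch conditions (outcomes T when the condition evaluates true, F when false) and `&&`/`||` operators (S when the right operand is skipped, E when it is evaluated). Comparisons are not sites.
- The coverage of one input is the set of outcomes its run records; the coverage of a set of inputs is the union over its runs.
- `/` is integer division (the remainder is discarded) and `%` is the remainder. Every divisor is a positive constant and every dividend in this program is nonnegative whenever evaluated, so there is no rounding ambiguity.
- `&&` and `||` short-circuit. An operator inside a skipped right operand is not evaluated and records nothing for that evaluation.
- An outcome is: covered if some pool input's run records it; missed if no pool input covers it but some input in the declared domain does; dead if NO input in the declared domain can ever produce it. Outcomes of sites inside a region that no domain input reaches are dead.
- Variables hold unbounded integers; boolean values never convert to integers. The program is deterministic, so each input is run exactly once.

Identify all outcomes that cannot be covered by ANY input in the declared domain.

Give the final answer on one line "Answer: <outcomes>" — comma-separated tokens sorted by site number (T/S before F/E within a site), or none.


exhaustive pass over the 105-input domain:
  reachable outcomes have witnesses, e.g. B1=T (e.g. h=0, k=2, m=0), B1=F (e.g. h=2, k=2, m=0), B2=S (e.g. h=0, k=2, m=5), B2=E (e.g. h=0, k=2, m=0)
Answer: none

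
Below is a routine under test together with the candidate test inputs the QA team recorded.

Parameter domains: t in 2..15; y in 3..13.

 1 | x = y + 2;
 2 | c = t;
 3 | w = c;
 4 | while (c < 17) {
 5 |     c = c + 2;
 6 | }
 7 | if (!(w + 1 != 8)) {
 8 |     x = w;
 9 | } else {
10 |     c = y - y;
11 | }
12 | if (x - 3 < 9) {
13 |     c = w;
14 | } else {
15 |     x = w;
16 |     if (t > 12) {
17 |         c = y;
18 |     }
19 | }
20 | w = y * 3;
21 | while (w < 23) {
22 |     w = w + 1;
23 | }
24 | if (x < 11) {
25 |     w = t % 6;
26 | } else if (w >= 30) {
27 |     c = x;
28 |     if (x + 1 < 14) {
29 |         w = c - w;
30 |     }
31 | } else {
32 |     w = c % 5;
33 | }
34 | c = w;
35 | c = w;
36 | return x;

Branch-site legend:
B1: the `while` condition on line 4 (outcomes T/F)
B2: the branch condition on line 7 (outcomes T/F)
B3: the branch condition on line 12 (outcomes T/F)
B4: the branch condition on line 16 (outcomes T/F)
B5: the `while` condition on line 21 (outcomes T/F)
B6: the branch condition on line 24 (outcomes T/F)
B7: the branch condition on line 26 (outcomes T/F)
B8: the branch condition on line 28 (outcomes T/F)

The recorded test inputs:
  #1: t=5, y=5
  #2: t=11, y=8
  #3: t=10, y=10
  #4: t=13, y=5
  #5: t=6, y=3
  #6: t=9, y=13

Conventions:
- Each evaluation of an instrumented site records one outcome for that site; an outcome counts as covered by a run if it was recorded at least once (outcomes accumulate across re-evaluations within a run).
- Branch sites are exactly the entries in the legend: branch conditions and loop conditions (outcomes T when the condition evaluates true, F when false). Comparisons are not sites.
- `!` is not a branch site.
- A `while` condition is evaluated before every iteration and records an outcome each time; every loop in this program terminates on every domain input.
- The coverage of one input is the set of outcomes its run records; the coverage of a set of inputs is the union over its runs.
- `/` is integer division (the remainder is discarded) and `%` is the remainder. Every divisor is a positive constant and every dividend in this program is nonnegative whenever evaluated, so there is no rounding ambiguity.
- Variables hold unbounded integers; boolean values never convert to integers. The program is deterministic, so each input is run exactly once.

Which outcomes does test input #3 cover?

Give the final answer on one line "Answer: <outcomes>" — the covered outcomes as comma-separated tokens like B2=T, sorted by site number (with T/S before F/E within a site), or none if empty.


Simulating input #3 (t=10, y=10) step by step:
  B1->T, B1->T, B1->T, B1->T, B1->F, B2->F, B3->F, B4->F, B5->F, B6->T
deduplicating events, the covered set is: B1=T, B1=F, B2=F, B3=F, B4=F, B5=F, B6=T
Answer: B1=T, B1=F, B2=F, B3=F, B4=F, B5=F, B6=T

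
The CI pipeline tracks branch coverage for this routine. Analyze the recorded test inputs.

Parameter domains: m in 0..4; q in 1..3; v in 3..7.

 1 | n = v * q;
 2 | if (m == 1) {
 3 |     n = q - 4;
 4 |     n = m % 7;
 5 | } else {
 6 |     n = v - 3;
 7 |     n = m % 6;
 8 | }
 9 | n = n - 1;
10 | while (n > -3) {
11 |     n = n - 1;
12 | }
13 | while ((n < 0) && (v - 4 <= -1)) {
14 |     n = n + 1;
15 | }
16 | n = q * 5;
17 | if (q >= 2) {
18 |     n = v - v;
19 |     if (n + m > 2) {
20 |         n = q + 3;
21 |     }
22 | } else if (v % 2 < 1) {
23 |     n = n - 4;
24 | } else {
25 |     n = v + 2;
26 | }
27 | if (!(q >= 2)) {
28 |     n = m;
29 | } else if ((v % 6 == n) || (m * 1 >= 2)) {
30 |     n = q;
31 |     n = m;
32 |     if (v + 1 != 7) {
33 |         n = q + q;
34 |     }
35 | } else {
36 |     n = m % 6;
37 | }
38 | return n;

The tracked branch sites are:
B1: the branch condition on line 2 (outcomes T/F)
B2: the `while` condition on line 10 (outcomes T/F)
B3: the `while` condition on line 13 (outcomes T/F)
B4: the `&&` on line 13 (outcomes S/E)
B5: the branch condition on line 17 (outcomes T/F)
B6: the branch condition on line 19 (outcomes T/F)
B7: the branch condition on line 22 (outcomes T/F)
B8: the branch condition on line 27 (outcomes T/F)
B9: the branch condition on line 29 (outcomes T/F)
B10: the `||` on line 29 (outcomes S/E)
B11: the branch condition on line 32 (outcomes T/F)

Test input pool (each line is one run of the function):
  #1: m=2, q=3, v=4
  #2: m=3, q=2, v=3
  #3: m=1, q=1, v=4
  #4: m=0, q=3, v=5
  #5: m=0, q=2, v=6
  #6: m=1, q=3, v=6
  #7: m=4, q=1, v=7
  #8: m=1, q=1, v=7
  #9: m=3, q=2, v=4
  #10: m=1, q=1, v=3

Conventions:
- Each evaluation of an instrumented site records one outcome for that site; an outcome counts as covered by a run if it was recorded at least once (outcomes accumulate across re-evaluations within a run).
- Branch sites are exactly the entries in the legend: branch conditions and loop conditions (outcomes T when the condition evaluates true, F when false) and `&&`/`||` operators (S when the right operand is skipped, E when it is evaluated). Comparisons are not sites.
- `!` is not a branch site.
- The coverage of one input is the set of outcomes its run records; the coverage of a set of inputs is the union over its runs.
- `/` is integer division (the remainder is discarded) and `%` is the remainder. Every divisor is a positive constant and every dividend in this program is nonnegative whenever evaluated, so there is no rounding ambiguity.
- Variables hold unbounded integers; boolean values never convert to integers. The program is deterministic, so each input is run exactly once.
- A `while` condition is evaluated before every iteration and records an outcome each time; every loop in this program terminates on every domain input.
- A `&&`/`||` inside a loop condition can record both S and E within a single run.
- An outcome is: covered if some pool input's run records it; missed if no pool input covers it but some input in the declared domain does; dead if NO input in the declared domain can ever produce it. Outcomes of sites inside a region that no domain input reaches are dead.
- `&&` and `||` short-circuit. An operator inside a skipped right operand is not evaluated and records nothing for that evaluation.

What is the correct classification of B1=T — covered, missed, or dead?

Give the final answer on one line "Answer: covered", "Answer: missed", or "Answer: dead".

B1=T is recorded by pool input(s) 3, 6, 8, 10 -> covered

Answer: covered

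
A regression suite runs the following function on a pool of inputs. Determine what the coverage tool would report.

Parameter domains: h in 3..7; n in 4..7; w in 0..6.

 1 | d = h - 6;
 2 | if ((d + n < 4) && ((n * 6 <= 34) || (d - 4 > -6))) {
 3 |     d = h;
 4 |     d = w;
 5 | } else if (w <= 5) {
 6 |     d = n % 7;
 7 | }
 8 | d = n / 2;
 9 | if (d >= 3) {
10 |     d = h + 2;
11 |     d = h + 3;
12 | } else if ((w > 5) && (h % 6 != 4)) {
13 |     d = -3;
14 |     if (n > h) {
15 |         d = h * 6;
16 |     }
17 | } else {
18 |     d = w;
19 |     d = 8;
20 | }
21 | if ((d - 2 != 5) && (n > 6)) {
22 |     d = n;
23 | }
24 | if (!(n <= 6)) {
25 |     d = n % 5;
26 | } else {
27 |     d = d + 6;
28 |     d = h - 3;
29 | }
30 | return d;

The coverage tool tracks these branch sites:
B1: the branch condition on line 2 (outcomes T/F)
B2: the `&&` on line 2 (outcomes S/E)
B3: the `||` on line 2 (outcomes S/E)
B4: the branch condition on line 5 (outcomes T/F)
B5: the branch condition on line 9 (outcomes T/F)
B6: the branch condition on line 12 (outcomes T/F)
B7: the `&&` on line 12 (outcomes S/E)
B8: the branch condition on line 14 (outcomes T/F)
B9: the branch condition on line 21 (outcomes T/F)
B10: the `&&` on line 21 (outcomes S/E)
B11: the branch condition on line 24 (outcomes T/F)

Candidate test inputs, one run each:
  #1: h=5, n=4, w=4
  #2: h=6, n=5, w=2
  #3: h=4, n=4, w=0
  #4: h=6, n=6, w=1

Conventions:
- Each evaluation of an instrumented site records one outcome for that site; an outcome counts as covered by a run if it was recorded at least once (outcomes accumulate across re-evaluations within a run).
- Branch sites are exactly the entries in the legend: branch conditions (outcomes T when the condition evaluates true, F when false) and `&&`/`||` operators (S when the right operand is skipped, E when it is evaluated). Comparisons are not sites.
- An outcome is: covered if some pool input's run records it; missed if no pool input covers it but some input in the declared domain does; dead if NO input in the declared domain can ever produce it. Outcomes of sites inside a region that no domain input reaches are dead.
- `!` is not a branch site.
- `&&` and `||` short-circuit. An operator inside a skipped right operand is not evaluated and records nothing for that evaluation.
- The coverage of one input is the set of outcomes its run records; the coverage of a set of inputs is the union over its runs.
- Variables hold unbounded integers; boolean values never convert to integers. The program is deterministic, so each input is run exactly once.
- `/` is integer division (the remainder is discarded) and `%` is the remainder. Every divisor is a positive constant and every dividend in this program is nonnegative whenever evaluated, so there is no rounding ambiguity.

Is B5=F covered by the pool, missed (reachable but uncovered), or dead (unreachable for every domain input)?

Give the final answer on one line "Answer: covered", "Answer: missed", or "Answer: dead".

B5=F is recorded by pool input(s) 1, 2, 3 -> covered

Answer: covered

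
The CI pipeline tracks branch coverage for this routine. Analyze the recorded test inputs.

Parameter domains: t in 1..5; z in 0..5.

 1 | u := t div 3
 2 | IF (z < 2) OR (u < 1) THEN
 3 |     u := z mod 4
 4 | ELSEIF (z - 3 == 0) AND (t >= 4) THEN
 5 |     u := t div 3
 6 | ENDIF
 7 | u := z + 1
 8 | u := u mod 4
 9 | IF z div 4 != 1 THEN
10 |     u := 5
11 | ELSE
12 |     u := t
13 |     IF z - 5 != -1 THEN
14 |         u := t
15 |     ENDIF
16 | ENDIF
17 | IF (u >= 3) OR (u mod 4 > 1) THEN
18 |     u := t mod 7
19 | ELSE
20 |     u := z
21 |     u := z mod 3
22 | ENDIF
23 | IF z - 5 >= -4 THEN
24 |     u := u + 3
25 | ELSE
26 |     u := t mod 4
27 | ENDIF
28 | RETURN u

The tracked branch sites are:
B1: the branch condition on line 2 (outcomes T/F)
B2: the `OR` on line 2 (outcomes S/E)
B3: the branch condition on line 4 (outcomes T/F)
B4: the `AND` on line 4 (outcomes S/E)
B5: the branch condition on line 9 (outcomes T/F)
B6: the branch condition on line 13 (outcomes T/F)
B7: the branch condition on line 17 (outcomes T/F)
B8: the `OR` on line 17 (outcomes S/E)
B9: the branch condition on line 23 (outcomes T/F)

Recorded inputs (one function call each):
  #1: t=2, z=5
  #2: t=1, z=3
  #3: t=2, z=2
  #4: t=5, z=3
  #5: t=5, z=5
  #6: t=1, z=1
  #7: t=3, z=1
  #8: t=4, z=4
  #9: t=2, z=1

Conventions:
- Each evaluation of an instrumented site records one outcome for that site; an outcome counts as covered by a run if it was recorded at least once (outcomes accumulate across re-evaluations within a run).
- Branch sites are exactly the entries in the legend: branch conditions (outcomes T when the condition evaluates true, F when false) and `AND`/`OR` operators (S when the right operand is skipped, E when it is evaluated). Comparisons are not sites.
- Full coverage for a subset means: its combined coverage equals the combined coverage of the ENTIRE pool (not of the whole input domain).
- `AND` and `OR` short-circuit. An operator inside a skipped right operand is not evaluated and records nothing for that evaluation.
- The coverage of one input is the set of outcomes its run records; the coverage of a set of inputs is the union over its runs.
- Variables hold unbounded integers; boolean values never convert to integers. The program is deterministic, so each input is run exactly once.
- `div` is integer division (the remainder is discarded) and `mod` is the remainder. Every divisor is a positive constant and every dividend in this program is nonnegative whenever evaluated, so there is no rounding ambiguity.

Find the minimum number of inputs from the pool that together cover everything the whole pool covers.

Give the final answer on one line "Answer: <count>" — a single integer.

input #1, t=2, z=5: events B2->E, B1->T, B5->F, B6->T, B8->E, B7->T, B9->T; outcomes B1=T, B2=E, B5=F, B6=T, B7=T, B8=E, B9=T
input #2, t=1, z=3: events B2->E, B1->T, B5->T, B8->S, B7->T, B9->T; outcomes B1=T, B2=E, B5=T, B7=T, B8=S, B9=T
input #3, t=2, z=2: events B2->E, B1->T, B5->T, B8->S, B7->T, B9->T; outcomes B1=T, B2=E, B5=T, B7=T, B8=S, B9=T
input #4, t=5, z=3: events B2->E, B1->F, B4->E, B3->T, B5->T, B8->S, B7->T, B9->T; outcomes B1=F, B2=E, B3=T, B4=E, B5=T, B7=T, B8=S, B9=T
input #5, t=5, z=5: events B2->E, B1->F, B4->S, B3->F, B5->F, B6->T, B8->S, B7->T, B9->T; outcomes B1=F, B2=E, B3=F, B4=S, B5=F, B6=T, B7=T, B8=S, B9=T
input #6, t=1, z=1: events B2->S, B1->T, B5->T, B8->S, B7->T, B9->T; outcomes B1=T, B2=S, B5=T, B7=T, B8=S, B9=T
input #7, t=3, z=1: events B2->S, B1->T, B5->T, B8->S, B7->T, B9->T; outcomes B1=T, B2=S, B5=T, B7=T, B8=S, B9=T
input #8, t=4, z=4: events B2->E, B1->F, B4->S, B3->F, B5->F, B6->F, B8->S, B7->T, B9->T; outcomes B1=F, B2=E, B3=F, B4=S, B5=F, B6=F, B7=T, B8=S, B9=T
input #9, t=2, z=1: events B2->S, B1->T, B5->T, B8->S, B7->T, B9->T; outcomes B1=T, B2=S, B5=T, B7=T, B8=S, B9=T
pool-wide coverage (16 outcomes): B1=T, B1=F, B2=S, B2=E, B3=T, B3=F, B4=S, B4=E, B5=T, B5=F, B6=T, B6=F, B7=T, B8=S, B8=E, B9=T
every size-1 subset falls short of the 16 outcomes (best: 9/16)
every size-2 subset falls short of the 16 outcomes (best: 12/16)
every size-3 subset falls short of the 16 outcomes (best: 15/16)
the canonical winner is {1, 4, 6, 8}: size 4, full 16-outcome coverage, earliest index list among size-4 covers

Answer: 4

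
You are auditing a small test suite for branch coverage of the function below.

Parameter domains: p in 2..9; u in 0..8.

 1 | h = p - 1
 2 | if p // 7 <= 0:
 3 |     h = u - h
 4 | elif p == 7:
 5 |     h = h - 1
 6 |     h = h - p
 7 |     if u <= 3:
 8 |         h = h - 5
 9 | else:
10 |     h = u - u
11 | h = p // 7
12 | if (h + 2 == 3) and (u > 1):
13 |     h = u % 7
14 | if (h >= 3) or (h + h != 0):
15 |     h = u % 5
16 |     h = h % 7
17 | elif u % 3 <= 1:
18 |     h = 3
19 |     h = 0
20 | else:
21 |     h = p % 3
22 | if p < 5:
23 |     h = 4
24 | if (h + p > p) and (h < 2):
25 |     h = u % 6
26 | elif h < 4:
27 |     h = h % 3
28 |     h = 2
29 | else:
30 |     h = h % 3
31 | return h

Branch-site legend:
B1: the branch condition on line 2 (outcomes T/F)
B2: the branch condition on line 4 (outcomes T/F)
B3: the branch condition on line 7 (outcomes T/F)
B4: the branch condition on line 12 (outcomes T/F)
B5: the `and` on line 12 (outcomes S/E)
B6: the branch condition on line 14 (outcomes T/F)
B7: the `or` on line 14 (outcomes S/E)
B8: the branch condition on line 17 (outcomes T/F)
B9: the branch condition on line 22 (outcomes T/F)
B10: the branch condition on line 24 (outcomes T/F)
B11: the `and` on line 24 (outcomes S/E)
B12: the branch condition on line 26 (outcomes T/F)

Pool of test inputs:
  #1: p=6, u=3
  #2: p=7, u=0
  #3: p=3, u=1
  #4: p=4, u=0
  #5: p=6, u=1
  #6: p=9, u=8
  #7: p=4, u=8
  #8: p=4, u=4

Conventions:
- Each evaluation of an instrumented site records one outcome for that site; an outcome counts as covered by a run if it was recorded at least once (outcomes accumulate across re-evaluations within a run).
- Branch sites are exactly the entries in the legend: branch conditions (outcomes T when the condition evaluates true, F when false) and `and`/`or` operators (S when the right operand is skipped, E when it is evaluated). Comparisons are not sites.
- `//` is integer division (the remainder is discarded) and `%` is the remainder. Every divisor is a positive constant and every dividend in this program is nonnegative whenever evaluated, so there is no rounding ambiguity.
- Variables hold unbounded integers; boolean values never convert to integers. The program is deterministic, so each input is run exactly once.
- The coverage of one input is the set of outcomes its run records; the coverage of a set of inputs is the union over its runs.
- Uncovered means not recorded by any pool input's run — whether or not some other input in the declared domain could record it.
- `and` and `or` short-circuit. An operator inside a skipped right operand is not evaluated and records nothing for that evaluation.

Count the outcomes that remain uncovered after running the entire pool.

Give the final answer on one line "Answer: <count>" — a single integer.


input #1, p=6, u=3: events B1->T, B5->S, B4->F, B7->E, B6->F, B8->T, B9->F, B11->S, B10->F, B12->T; outcomes B1=T, B4=F, B5=S, B6=F, B7=E, B8=T, B9=F, B10=F, B11=S, B12=T
input #2, p=7, u=0: events B1->F, B2->T, B3->T, B5->E, B4->F, B7->E, B6->T, B9->F, B11->S, B10->F, B12->T; outcomes B1=F, B2=T, B3=T, B4=F, B5=E, B6=T, B7=E, B9=F, B10=F, B11=S, B12=T
input #3, p=3, u=1: events B1->T, B5->S, B4->F, B7->E, B6->F, B8->T, B9->T, B11->E, B10->F, B12->F; outcomes B1=T, B4=F, B5=S, B6=F, B7=E, B8=T, B9=T, B10=F, B11=E, B12=F
input #4, p=4, u=0: events B1->T, B5->S, B4->F, B7->E, B6->F, B8->T, B9->T, B11->E, B10->F, B12->F; outcomes B1=T, B4=F, B5=S, B6=F, B7=E, B8=T, B9=T, B10=F, B11=E, B12=F
input #5, p=6, u=1: events B1->T, B5->S, B4->F, B7->E, B6->F, B8->T, B9->F, B11->S, B10->F, B12->T; outcomes B1=T, B4=F, B5=S, B6=F, B7=E, B8=T, B9=F, B10=F, B11=S, B12=T
input #6, p=9, u=8: events B1->F, B2->F, B5->E, B4->T, B7->E, B6->T, B9->F, B11->E, B10->F, B12->T; outcomes B1=F, B2=F, B4=T, B5=E, B6=T, B7=E, B9=F, B10=F, B11=E, B12=T
input #7, p=4, u=8: events B1->T, B5->S, B4->F, B7->E, B6->F, B8->F, B9->T, B11->E, B10->F, B12->F; outcomes B1=T, B4=F, B5=S, B6=F, B7=E, B8=F, B9=T, B10=F, B11=E, B12=F
input #8, p=4, u=4: events B1->T, B5->S, B4->F, B7->E, B6->F, B8->T, B9->T, B11->E, B10->F, B12->F; outcomes B1=T, B4=F, B5=S, B6=F, B7=E, B8=T, B9=T, B10=F, B11=E, B12=F
union over the pool: B1=T, B1=F, B2=T, B2=F, B3=T, B4=T, B4=F, B5=S, B5=E, B6=T, B6=F, B7=E, B8=T, B8=F, B9=T, B9=F, B10=F, B11=S, B11=E, B12=T, B12=F
uncovered (3 of 24): B3=F, B7=S, B10=T
Answer: 3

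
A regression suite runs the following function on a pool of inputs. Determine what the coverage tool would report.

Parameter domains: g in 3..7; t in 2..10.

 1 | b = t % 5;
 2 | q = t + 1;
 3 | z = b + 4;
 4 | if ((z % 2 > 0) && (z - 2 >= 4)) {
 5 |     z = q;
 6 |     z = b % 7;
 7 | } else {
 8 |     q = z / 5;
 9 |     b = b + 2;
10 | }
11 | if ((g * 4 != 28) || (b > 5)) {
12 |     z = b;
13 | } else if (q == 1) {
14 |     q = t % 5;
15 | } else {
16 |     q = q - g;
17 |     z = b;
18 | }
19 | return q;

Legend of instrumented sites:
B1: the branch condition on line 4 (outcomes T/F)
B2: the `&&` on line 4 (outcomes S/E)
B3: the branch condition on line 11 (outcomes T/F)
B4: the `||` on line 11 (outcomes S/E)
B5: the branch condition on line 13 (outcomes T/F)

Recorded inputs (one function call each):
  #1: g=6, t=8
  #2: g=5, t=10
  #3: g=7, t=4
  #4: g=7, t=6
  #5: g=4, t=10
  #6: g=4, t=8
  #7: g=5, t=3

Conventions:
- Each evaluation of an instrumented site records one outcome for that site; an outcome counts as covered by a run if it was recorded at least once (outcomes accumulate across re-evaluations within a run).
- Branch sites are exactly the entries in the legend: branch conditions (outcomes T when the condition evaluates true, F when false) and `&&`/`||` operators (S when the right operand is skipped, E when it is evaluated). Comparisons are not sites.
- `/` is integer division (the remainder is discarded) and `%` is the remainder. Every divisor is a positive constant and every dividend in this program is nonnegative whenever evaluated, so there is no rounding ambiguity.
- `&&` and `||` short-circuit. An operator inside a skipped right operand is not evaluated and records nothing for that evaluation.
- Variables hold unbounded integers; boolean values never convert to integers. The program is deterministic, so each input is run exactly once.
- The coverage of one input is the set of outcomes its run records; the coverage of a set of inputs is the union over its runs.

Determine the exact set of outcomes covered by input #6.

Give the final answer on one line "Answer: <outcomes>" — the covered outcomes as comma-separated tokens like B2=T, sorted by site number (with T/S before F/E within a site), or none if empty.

Tracing the run of input #6 (g=4, t=8):
  B2->E, B1->T, B4->S, B3->T
distinct outcomes covered: B1=T, B2=E, B3=T, B4=S

Answer: B1=T, B2=E, B3=T, B4=S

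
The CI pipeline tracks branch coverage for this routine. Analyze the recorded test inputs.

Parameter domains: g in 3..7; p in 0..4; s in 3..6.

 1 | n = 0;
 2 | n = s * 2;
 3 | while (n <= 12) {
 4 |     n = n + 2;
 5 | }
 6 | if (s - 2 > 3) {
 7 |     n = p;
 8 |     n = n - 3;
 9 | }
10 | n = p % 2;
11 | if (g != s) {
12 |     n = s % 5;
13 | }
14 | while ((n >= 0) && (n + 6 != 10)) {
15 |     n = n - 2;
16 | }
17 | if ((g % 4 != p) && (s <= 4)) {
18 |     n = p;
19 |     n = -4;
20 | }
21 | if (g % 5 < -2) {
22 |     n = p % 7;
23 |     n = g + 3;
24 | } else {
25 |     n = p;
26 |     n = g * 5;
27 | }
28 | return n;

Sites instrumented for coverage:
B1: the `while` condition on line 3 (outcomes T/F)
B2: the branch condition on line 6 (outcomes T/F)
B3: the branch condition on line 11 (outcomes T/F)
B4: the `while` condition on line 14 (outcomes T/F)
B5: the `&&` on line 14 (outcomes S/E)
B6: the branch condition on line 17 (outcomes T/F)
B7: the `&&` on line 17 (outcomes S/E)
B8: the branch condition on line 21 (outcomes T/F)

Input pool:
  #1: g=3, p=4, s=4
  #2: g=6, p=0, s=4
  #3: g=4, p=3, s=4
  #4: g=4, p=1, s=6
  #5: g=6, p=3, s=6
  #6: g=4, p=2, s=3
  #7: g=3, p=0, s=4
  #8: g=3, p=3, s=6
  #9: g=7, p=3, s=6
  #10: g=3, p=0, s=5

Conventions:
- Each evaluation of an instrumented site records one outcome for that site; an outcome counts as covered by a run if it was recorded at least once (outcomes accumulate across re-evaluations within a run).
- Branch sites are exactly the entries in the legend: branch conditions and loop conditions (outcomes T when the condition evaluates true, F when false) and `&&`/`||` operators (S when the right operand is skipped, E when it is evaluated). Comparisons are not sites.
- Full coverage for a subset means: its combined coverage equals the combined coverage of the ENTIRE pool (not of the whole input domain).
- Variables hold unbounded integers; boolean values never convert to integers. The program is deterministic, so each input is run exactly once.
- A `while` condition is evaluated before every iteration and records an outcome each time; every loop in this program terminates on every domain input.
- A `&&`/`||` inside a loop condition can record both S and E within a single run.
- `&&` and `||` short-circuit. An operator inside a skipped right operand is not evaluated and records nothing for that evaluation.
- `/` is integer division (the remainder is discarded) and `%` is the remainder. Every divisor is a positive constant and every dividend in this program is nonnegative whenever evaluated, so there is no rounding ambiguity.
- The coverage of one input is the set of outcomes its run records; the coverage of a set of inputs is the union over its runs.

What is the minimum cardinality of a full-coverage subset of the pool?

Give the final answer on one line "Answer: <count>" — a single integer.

input #1 (g=3, p=4, s=4): events B1->T, B1->T, B1->T, B1->F, B2->F, B3->T, B5->E, B4->F, B7->E, B6->T, B8->F; covers B1=T, B1=F, B2=F, B3=T, B4=F, B5=E, B6=T, B7=E, B8=F
input #2 (g=6, p=0, s=4): events B1->T, B1->T, B1->T, B1->F, B2->F, B3->T, B5->E, B4->F, B7->E, B6->T, B8->F; covers B1=T, B1=F, B2=F, B3=T, B4=F, B5=E, B6=T, B7=E, B8=F
input #3 (g=4, p=3, s=4): events B1->T, B1->T, B1->T, B1->F, B2->F, B3->F, B5->E, B4->T, B5->S, B4->F, B7->E, B6->T, B8->F; covers B1=T, B1=F, B2=F, B3=F, B4=T, B4=F, B5=S, B5=E, B6=T, B7=E, B8=F
input #4 (g=4, p=1, s=6): events B1->T, B1->F, B2->T, B3->T, B5->E, B4->T, B5->S, B4->F, B7->E, B6->F, B8->F; covers B1=T, B1=F, B2=T, B3=T, B4=T, B4=F, B5=S, B5=E, B6=F, B7=E, B8=F
input #5 (g=6, p=3, s=6): events B1->T, B1->F, B2->T, B3->F, B5->E, B4->T, B5->S, B4->F, B7->E, B6->F, B8->F; covers B1=T, B1=F, B2=T, B3=F, B4=T, B4=F, B5=S, B5=E, B6=F, B7=E, B8=F
input #6 (g=4, p=2, s=3): events B1->T, B1->T, B1->T, B1->T, B1->F, B2->F, B3->T, B5->E, B4->T, B5->E, B4->T, B5->S, B4->F, B7->E, ...; covers B1=T, B1=F, B2=F, B3=T, B4=T, B4=F, B5=S, B5=E, B6=T, B7=E, B8=F
input #7 (g=3, p=0, s=4): events B1->T, B1->T, B1->T, B1->F, B2->F, B3->T, B5->E, B4->F, B7->E, B6->T, B8->F; covers B1=T, B1=F, B2=F, B3=T, B4=F, B5=E, B6=T, B7=E, B8=F
input #8 (g=3, p=3, s=6): events B1->T, B1->F, B2->T, B3->T, B5->E, B4->T, B5->S, B4->F, B7->S, B6->F, B8->F; covers B1=T, B1=F, B2=T, B3=T, B4=T, B4=F, B5=S, B5=E, B6=F, B7=S, B8=F
input #9 (g=7, p=3, s=6): events B1->T, B1->F, B2->T, B3->T, B5->E, B4->T, B5->S, B4->F, B7->S, B6->F, B8->F; covers B1=T, B1=F, B2=T, B3=T, B4=T, B4=F, B5=S, B5=E, B6=F, B7=S, B8=F
input #10 (g=3, p=0, s=5): events B1->T, B1->T, B1->F, B2->F, B3->T, B5->E, B4->T, B5->S, B4->F, B7->E, B6->F, B8->F; covers B1=T, B1=F, B2=F, B3=T, B4=T, B4=F, B5=S, B5=E, B6=F, B7=E, B8=F
the full pool covers 15 outcomes: B1=T, B1=F, B2=T, B2=F, B3=T, B3=F, B4=T, B4=F, B5=S, B5=E, B6=T, B6=F, B7=S, B7=E, B8=F
size 1 is not enough: best union over all size-1 subsets is 11/15
inputs {3, 8} (size 2) cover everything; no size-2 subset with a lexicographically smaller index list covers all 15

Answer: 2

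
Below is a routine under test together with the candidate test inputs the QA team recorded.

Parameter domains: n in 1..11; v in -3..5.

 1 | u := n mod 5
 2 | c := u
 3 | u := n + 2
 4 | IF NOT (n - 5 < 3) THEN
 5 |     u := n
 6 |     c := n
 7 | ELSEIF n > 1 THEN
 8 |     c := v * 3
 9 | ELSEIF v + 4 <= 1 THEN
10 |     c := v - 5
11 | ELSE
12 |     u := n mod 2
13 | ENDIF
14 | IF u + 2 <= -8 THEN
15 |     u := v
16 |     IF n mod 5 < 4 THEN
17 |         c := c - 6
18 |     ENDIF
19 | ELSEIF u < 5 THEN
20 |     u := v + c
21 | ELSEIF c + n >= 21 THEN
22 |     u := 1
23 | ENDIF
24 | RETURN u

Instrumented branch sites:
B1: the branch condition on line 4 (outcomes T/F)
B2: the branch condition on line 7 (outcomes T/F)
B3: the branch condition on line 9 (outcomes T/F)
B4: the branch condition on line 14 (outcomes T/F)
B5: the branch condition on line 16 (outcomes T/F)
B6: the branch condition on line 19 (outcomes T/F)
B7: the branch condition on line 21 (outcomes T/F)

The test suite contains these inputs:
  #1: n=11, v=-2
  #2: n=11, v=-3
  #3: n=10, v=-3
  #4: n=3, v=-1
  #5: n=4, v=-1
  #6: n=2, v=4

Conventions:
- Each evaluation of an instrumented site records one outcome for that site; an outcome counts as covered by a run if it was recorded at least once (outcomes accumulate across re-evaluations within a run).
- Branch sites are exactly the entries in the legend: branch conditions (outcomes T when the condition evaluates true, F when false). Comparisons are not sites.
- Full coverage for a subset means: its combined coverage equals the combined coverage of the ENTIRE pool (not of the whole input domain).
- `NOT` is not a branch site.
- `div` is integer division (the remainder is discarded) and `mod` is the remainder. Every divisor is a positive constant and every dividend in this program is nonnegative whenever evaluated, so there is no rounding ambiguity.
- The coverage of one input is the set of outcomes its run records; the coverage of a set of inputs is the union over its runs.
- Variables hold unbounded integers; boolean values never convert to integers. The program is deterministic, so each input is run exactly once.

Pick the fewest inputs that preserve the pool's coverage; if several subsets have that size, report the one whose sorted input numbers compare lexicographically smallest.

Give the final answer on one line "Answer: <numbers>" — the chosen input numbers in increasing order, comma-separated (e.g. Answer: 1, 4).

run #1 (n=11, v=-2) runs B1->T, B4->F, B6->F, B7->T; records B1=T, B4=F, B6=F, B7=T
run #2 (n=11, v=-3) runs B1->T, B4->F, B6->F, B7->T; records B1=T, B4=F, B6=F, B7=T
run #3 (n=10, v=-3) runs B1->T, B4->F, B6->F, B7->F; records B1=T, B4=F, B6=F, B7=F
run #4 (n=3, v=-1) runs B1->F, B2->T, B4->F, B6->F, B7->F; records B1=F, B2=T, B4=F, B6=F, B7=F
run #5 (n=4, v=-1) runs B1->F, B2->T, B4->F, B6->F, B7->F; records B1=F, B2=T, B4=F, B6=F, B7=F
run #6 (n=2, v=4) runs B1->F, B2->T, B4->F, B6->T; records B1=F, B2=T, B4=F, B6=T
union over all inputs: B1=T, B1=F, B2=T, B4=F, B6=T, B6=F, B7=T, B7=F (8 outcomes)
size 1 is not enough: best union over all size-1 subsets is 5/8
size 2 is not enough: best union over all size-2 subsets is 7/8
size 3: inputs {1, 3, 6} cover all 8 outcomes, and no lexicographically smaller subset of this size does

Answer: 1, 3, 6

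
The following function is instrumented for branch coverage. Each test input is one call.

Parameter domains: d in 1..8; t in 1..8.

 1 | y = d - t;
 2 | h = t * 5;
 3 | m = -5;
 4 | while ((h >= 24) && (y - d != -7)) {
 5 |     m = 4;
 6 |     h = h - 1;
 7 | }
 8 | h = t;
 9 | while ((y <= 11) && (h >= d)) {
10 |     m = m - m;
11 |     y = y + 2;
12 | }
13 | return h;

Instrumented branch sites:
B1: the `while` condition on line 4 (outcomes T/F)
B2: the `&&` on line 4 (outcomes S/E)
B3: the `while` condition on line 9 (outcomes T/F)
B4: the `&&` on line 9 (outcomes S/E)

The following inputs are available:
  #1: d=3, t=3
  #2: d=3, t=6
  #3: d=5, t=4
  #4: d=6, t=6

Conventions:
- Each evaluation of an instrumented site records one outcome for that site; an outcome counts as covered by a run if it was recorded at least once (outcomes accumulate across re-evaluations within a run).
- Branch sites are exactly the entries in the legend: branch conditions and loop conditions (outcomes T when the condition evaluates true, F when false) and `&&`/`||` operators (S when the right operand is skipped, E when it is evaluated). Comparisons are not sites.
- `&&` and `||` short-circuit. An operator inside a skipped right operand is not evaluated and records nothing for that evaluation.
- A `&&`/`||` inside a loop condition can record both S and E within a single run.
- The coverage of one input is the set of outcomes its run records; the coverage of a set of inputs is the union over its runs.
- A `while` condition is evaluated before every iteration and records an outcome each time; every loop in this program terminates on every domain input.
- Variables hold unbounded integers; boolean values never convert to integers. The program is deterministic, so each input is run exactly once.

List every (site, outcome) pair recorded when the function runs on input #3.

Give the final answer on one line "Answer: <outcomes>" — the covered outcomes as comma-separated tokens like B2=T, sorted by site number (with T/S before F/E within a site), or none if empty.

Running input #3 (d=5, t=4), event by event:
  B2->S, B1->F, B4->E, B3->F
deduplicating events, the covered set is: B1=F, B2=S, B3=F, B4=E

Answer: B1=F, B2=S, B3=F, B4=E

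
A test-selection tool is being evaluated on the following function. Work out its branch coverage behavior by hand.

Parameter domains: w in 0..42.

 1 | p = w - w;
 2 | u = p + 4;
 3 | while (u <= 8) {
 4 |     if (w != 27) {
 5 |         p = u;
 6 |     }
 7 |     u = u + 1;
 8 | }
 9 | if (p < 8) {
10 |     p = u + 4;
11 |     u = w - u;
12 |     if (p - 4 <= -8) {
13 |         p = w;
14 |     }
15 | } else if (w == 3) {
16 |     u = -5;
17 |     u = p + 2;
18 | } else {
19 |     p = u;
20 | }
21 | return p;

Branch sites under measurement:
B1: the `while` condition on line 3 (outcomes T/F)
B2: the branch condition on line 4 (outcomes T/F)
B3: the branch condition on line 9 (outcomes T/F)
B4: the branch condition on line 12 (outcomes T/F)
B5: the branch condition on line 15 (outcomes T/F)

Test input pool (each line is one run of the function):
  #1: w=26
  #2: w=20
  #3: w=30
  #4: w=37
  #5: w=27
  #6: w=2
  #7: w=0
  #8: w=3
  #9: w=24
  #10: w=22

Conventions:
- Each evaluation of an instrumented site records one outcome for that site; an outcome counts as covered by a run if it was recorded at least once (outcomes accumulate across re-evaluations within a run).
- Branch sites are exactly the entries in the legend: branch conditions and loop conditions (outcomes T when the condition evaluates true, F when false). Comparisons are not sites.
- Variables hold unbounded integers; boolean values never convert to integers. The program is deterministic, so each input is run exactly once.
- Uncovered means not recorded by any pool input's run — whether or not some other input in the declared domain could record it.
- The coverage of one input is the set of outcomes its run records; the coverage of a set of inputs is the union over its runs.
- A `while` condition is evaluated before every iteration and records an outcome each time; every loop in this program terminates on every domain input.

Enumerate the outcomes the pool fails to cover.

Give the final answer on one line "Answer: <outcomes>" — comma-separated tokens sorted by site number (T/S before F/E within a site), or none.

#1 (w=26) -> covered: B1=T, B1=F, B2=T, B3=F, B5=F
#2 (w=20) -> covered: B1=T, B1=F, B2=T, B3=F, B5=F
#3 (w=30) -> covered: B1=T, B1=F, B2=T, B3=F, B5=F
#4 (w=37) -> covered: B1=T, B1=F, B2=T, B3=F, B5=F
#5 (w=27) -> covered: B1=T, B1=F, B2=F, B3=T, B4=F
#6 (w=2) -> covered: B1=T, B1=F, B2=T, B3=F, B5=F
#7 (w=0) -> covered: B1=T, B1=F, B2=T, B3=F, B5=F
#8 (w=3) -> covered: B1=T, B1=F, B2=T, B3=F, B5=T
#9 (w=24) -> covered: B1=T, B1=F, B2=T, B3=F, B5=F
#10 (w=22) -> covered: B1=T, B1=F, B2=T, B3=F, B5=F
union over the pool: B1=T, B1=F, B2=T, B2=F, B3=T, B3=F, B4=F, B5=T, B5=F
uncovered (1 of 10): B4=T

Answer: B4=T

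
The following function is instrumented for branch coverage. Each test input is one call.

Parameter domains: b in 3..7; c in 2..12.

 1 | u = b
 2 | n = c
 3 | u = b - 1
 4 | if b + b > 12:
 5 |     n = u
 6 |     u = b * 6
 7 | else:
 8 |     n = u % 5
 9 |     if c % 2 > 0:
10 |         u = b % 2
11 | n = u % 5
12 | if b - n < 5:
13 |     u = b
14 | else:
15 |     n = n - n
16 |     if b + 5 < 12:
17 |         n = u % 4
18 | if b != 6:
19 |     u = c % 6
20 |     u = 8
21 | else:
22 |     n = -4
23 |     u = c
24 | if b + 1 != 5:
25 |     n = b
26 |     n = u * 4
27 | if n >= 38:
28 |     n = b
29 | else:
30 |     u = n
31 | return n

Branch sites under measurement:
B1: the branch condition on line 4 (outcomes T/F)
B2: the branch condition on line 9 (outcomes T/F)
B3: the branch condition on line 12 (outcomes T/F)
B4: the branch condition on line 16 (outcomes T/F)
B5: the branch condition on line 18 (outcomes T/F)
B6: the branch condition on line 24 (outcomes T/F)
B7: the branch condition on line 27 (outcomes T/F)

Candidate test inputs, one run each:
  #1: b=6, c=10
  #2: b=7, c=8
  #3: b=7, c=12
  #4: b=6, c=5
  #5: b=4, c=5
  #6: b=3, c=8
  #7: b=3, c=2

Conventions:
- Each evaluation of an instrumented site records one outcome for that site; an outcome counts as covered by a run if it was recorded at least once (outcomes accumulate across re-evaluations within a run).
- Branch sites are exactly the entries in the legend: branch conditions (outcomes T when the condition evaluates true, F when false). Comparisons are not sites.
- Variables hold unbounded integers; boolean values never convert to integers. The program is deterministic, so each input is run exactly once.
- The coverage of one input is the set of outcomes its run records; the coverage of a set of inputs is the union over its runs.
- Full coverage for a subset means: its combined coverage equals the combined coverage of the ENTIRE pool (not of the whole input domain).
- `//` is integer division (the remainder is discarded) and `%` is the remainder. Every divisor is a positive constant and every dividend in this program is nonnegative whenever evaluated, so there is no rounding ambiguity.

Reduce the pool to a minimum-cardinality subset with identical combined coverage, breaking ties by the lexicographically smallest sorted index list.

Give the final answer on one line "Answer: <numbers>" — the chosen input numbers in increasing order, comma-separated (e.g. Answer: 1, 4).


run #1 (b=6, c=10) records B1=F, B2=F, B3=F, B4=T, B5=F, B6=T, B7=T
run #2 (b=7, c=8) records B1=T, B3=F, B4=F, B5=T, B6=T, B7=F
run #3 (b=7, c=12) records B1=T, B3=F, B4=F, B5=T, B6=T, B7=F
run #4 (b=6, c=5) records B1=F, B2=T, B3=F, B4=T, B5=F, B6=T, B7=F
run #5 (b=4, c=5) records B1=F, B2=T, B3=T, B5=T, B6=F, B7=F
run #6 (b=3, c=8) records B1=F, B2=F, B3=T, B5=T, B6=T, B7=F
run #7 (b=3, c=2) records B1=F, B2=F, B3=T, B5=T, B6=T, B7=F
together the pool reaches 14 outcomes: B1=T, B1=F, B2=T, B2=F, B3=T, B3=F, B4=T, B4=F, B5=T, B5=F, B6=T, B6=F, B7=T, B7=F
no size-1 subset reaches all 14 outcomes (best union: 7/14)
no size-2 subset reaches all 14 outcomes (best union: 12/14)
size 3: inputs {1, 2, 5} cover all 14 outcomes, and no lexicographically smaller subset of this size does
Answer: 1, 2, 5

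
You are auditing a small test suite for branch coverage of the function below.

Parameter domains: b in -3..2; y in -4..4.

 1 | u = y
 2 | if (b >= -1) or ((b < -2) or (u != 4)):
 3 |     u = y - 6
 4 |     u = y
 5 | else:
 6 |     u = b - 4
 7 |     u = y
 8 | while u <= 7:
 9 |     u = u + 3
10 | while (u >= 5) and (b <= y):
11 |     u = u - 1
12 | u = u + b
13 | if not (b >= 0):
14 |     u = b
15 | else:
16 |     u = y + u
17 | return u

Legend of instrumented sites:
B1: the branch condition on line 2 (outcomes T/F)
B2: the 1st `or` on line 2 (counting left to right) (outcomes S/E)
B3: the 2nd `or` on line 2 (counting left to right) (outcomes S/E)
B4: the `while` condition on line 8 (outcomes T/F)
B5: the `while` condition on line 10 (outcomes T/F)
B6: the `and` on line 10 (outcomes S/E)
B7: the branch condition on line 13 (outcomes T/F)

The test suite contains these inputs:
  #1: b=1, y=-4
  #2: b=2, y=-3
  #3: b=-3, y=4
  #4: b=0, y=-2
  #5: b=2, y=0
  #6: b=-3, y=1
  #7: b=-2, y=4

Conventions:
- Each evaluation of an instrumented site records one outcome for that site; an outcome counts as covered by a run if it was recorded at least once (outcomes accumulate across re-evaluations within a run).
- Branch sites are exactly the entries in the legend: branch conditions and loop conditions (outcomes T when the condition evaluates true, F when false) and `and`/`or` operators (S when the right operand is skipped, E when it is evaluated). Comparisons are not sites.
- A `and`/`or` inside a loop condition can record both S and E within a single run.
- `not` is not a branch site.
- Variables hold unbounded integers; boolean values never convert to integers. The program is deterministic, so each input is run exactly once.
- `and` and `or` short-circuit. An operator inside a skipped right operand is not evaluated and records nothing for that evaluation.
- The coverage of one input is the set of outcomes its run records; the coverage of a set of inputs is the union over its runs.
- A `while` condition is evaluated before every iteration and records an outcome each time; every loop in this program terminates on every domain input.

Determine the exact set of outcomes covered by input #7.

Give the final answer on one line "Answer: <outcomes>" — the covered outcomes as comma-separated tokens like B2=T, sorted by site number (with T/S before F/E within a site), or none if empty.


Simulating input #7 (b=-2, y=4) step by step:
  B2->E, B3->E, B1->F, B4->T, B4->T, B4->F, B6->E, B5->T, B6->E, B5->T
  B6->E, B5->T, B6->E, B5->T, B6->E, B5->T, B6->E, B5->T, B6->S, B5->F
  B7->T
collecting distinct outcomes: B1=F, B2=E, B3=E, B4=T, B4=F, B5=T, B5=F, B6=S, B6=E, B7=T
Answer: B1=F, B2=E, B3=E, B4=T, B4=F, B5=T, B5=F, B6=S, B6=E, B7=T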